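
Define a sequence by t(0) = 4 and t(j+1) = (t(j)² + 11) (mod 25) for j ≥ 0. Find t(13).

Computing terms: t(0) = 4,  t(1) = 2,  t(2) = 15,  t(3) = 11,  t(4) = 7,  t(5) = 10,  t(6) = 11.
Since t(6) = t(3) = 11, the sequence is eventually periodic: after a pre-period of length 3 it cycles with period 3.
For j ≥ 3, t(j) depends only on (j - 3) mod 3. (13 - 3) mod 3 = 1, so t(13) = t(4) = 7.

7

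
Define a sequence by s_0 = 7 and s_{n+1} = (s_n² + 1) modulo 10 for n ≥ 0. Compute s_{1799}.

6

s_0 = 7; s_1 = 0; s_2 = 1; s_3 = 2; s_4 = 5; s_5 = 6; s_6 = 7.
The sequence repeats with period 6.
(1799 - 0) mod 6 = 5, so s_{1799} = s_5 = 6.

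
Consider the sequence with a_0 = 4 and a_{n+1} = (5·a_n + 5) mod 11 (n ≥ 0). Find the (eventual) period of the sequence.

5

Computing terms: a_0 = 4,  a_1 = 3,  a_2 = 9,  a_3 = 6,  a_4 = 2,  a_5 = 4.
Since a_5 = a_0 = 4, the sequence is periodic with period 5.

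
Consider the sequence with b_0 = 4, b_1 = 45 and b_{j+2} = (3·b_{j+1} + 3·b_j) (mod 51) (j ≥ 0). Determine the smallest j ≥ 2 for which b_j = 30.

14

Listing terms: b_0 = 4, b_1 = 45, b_2 = 45, b_3 = 15, b_4 = 27, b_5 = 24, b_6 = 0, b_7 = 21, b_8 = 12, b_9 = 48, b_{10} = 27, b_{11} = 21, b_{12} = 42, b_{13} = 36, b_{14} = 30, b_{15} = 45, b_{16} = 21, b_{17} = 45, b_{18} = 45.
Since (b_{17}, b_{18}) = (b_1, b_2) = (45, 45) (two consecutive terms determine the rest), the sequence is eventually periodic: after a pre-period of length 1 it cycles with period 16.
The value 30 first appears (with j ≥ 2) at b_{14}.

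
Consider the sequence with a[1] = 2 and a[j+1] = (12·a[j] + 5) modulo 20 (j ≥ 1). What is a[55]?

a[1] = 2; a[2] = 9; a[3] = 13; a[4] = 1; a[5] = 17; a[6] = 9.
Since a[6] = a[2] = 9, the sequence is eventually periodic: after a pre-period of length 1 it cycles with period 4.
For j ≥ 2, a[j] depends only on (j - 2) mod 4. (55 - 2) mod 4 = 1, so a[55] = a[3] = 13.

13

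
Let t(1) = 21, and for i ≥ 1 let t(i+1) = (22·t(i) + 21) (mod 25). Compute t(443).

22

Listing terms: t(1) = 21; t(2) = 8; t(3) = 22; t(4) = 5; t(5) = 6; t(6) = 3; t(7) = 12; t(8) = 10; t(9) = 16; t(10) = 23; t(11) = 2; t(12) = 15; t(13) = 1; t(14) = 18; t(15) = 17; t(16) = 20; t(17) = 11; t(18) = 13; t(19) = 7; t(20) = 0; t(21) = 21.
The sequence repeats with period 20.
So t(443) = t(1 + ((443-1) mod 20)) = t(3) = 22.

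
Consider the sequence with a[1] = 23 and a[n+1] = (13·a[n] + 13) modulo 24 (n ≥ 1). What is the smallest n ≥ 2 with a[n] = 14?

a[1] = 23, a[2] = 0, a[3] = 13, a[4] = 14, a[5] = 3, a[6] = 4, a[7] = 17, a[8] = 18, a[9] = 7, a[10] = 8, a[11] = 21, a[12] = 22, a[13] = 11, a[14] = 12, a[15] = 1, a[16] = 2, a[17] = 15, a[18] = 16, a[19] = 5, a[20] = 6, a[21] = 19, a[22] = 20, a[23] = 9, a[24] = 10, a[25] = 23.
Since a[25] = a[1] = 23, the sequence is periodic with period 24.
The value 14 first appears (with n ≥ 2) at a[4].

4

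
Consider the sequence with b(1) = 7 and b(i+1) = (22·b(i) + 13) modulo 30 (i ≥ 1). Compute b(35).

17

Listing terms: b(1) = 7,  b(2) = 17,  b(3) = 27,  b(4) = 7.
Since b(4) = b(1) = 7, the sequence is periodic with period 3.
(35 - 1) mod 3 = 1, so b(35) = b(2) = 17.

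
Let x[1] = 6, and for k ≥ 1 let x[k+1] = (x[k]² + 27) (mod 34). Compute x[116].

x[1] = 6; x[2] = 29; x[3] = 18; x[4] = 11; x[5] = 12; x[6] = 1; x[7] = 28; x[8] = 29.
Since x[8] = x[2] = 29, the sequence is eventually periodic: after a pre-period of length 1 it cycles with period 6.
For k ≥ 2, x[k] depends only on (k - 2) mod 6. (116 - 2) mod 6 = 0, so x[116] = x[2] = 29.

29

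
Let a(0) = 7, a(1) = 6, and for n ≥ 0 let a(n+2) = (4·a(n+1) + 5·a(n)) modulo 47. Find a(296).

Listing terms: a(0) = 7; a(1) = 6; a(2) = 12; a(3) = 31; a(4) = 43; a(5) = 45; a(6) = 19; a(7) = 19; a(8) = 30; a(9) = 27; a(10) = 23; a(11) = 39; a(12) = 36; a(13) = 10; a(14) = 32; a(15) = 37; a(16) = 26; a(17) = 7; a(18) = 17; a(19) = 9; a(20) = 27; a(21) = 12; a(22) = 42; a(23) = 40; a(24) = 41; a(25) = 35; a(26) = 16; a(27) = 4; a(28) = 2; a(29) = 28; a(30) = 28; a(31) = 17; a(32) = 20; a(33) = 24; a(34) = 8; a(35) = 11; a(36) = 37; a(37) = 15; a(38) = 10; a(39) = 21; a(40) = 40; a(41) = 30; a(42) = 38; a(43) = 20; a(44) = 35; a(45) = 5; a(46) = 7; a(47) = 6.
The sequence repeats with period 46.
(296 - 0) mod 46 = 20, so a(296) = a(20) = 27.

27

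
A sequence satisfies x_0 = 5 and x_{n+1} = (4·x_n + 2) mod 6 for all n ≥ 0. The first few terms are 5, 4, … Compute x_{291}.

x_0 = 5, x_1 = 4, x_2 = 0, x_3 = 2, x_4 = 4.
Since x_4 = x_1 = 4, the sequence is eventually periodic: after a pre-period of length 1 it cycles with period 3.
For n ≥ 1, x_n depends only on (n - 1) mod 3. (291 - 1) mod 3 = 2, so x_{291} = x_3 = 2.

2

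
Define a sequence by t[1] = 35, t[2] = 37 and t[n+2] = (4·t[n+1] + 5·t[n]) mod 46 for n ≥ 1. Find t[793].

Computing terms: t[1] = 35, t[2] = 37, t[3] = 1, t[4] = 5, t[5] = 25, t[6] = 33, t[7] = 27, t[8] = 43, t[9] = 31, t[10] = 17, t[11] = 39, t[12] = 11, t[13] = 9, t[14] = 45, t[15] = 41, t[16] = 21, t[17] = 13, t[18] = 19, t[19] = 3, t[20] = 15, t[21] = 29, t[22] = 7, t[23] = 35, t[24] = 37.
Since (t[23], t[24]) = (t[1], t[2]) = (35, 37) (two consecutive terms determine the rest), the sequence is periodic with period 22.
So t[793] = t[1 + ((793-1) mod 22)] = t[1] = 35.

35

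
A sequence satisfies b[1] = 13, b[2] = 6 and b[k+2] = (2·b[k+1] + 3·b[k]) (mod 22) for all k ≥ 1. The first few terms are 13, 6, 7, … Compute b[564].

10

Listing terms: b[1] = 13,  b[2] = 6,  b[3] = 7,  b[4] = 10,  b[5] = 19,  b[6] = 2,  b[7] = 17,  b[8] = 18,  b[9] = 21,  b[10] = 8,  b[11] = 13,  b[12] = 6.
Since (b[11], b[12]) = (b[1], b[2]) = (13, 6) (two consecutive terms determine the rest), the sequence is periodic with period 10.
(564 - 1) mod 10 = 3, so b[564] = b[4] = 10.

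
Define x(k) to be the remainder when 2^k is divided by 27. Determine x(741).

8

We have x(1) = 2, x(2) = 4, x(3) = 8, x(4) = 16, x(5) = 5, x(6) = 10, x(7) = 20, x(8) = 13, x(9) = 26, x(10) = 25, x(11) = 23, x(12) = 19, x(13) = 11, x(14) = 22, x(15) = 17, x(16) = 7, x(17) = 14, x(18) = 1, x(19) = 2.
Since x(19) = x(1) = 2, the sequence is periodic with period 18.
(741 - 1) mod 18 = 2, so x(741) = x(3) = 8.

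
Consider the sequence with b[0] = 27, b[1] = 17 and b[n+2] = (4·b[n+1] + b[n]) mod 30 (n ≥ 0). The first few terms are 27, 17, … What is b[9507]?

25

Computing terms: b[0] = 27; b[1] = 17; b[2] = 5; b[3] = 7; b[4] = 3; b[5] = 19; b[6] = 19; b[7] = 5; b[8] = 9; b[9] = 11; b[10] = 23; b[11] = 13; b[12] = 15; b[13] = 13; b[14] = 7; b[15] = 11; b[16] = 21; b[17] = 5; b[18] = 11; b[19] = 19; b[20] = 27; b[21] = 7; b[22] = 25; b[23] = 17; b[24] = 3; b[25] = 29; b[26] = 29; b[27] = 25; b[28] = 9; b[29] = 1; b[30] = 13; b[31] = 23; b[32] = 15; b[33] = 23; b[34] = 17; b[35] = 1; b[36] = 21; b[37] = 25; b[38] = 1; b[39] = 29; b[40] = 27; b[41] = 17.
Since (b[40], b[41]) = (b[0], b[1]) = (27, 17) (two consecutive terms determine the rest), the sequence is periodic with period 40.
(9507 - 0) mod 40 = 27, so b[9507] = b[27] = 25.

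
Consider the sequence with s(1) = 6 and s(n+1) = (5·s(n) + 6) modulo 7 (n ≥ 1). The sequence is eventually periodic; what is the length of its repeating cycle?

6

We have s(1) = 6,  s(2) = 1,  s(3) = 4,  s(4) = 5,  s(5) = 3,  s(6) = 0,  s(7) = 6.
The sequence repeats with period 6.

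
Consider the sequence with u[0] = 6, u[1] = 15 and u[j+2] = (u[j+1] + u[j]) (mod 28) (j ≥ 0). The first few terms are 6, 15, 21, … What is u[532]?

1

Listing terms: u[0] = 6; u[1] = 15; u[2] = 21; u[3] = 8; u[4] = 1; u[5] = 9; u[6] = 10; u[7] = 19; u[8] = 1; u[9] = 20; u[10] = 21; u[11] = 13; u[12] = 6; u[13] = 19; u[14] = 25; u[15] = 16; u[16] = 13; u[17] = 1; u[18] = 14; u[19] = 15; u[20] = 1; u[21] = 16; u[22] = 17; u[23] = 5; u[24] = 22; u[25] = 27; u[26] = 21; u[27] = 20; u[28] = 13; u[29] = 5; u[30] = 18; u[31] = 23; u[32] = 13; u[33] = 8; u[34] = 21; u[35] = 1; u[36] = 22; u[37] = 23; u[38] = 17; u[39] = 12; u[40] = 1; u[41] = 13; u[42] = 14; u[43] = 27; u[44] = 13; u[45] = 12; u[46] = 25; u[47] = 9; u[48] = 6; u[49] = 15.
The sequence repeats with period 48.
(532 - 0) mod 48 = 4, so u[532] = u[4] = 1.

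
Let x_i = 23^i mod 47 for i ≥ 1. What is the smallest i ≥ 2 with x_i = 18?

30

x_1 = 23,  x_2 = 12,  x_3 = 41,  x_4 = 3,  x_5 = 22,  x_6 = 36,  x_7 = 29,  x_8 = 9,  x_9 = 19,  x_{10} = 14,  x_{11} = 40,  x_{12} = 27,  x_{13} = 10,  x_{14} = 42,  x_{15} = 26,  x_{16} = 34,  x_{17} = 30,  x_{18} = 32,  x_{19} = 31,  x_{20} = 8,  x_{21} = 43,  x_{22} = 2,  x_{23} = 46,  x_{24} = 24,  x_{25} = 35,  x_{26} = 6,  x_{27} = 44,  x_{28} = 25,  x_{29} = 11,  x_{30} = 18,  x_{31} = 38,  x_{32} = 28,  x_{33} = 33,  x_{34} = 7,  x_{35} = 20,  x_{36} = 37,  x_{37} = 5,  x_{38} = 21,  x_{39} = 13,  x_{40} = 17,  x_{41} = 15,  x_{42} = 16,  x_{43} = 39,  x_{44} = 4,  x_{45} = 45,  x_{46} = 1,  x_{47} = 23.
The sequence repeats with period 46.
The value 18 first appears (with i ≥ 2) at x_{30}.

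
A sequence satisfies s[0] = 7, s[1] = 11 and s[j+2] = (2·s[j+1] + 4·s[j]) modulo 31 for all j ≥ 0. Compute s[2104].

23

Computing terms: s[0] = 7,  s[1] = 11,  s[2] = 19,  s[3] = 20,  s[4] = 23,  s[5] = 2,  s[6] = 3,  s[7] = 14,  s[8] = 9,  s[9] = 12,  s[10] = 29,  s[11] = 13,  s[12] = 18,  s[13] = 26,  s[14] = 0,  s[15] = 11,  s[16] = 22,  s[17] = 26,  s[18] = 16,  s[19] = 12,  s[20] = 26,  s[21] = 7,  s[22] = 25,  s[23] = 16,  s[24] = 8,  s[25] = 18,  s[26] = 6,  s[27] = 22,  s[28] = 6,  s[29] = 7,  s[30] = 7,  s[31] = 11.
The sequence repeats with period 30.
So s[2104] = s[0 + ((2104-0) mod 30)] = s[4] = 23.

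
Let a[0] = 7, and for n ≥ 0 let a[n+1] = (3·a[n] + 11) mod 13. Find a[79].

6

Listing terms: a[0] = 7, a[1] = 6, a[2] = 3, a[3] = 7.
The sequence repeats with period 3.
(79 - 0) mod 3 = 1, so a[79] = a[1] = 6.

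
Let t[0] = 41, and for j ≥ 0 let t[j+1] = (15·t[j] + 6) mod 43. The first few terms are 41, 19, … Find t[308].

Computing terms: t[0] = 41, t[1] = 19, t[2] = 33, t[3] = 28, t[4] = 39, t[5] = 32, t[6] = 13, t[7] = 29, t[8] = 11, t[9] = 42, t[10] = 34, t[11] = 0, t[12] = 6, t[13] = 10, t[14] = 27, t[15] = 24, t[16] = 22, t[17] = 35, t[18] = 15, t[19] = 16, t[20] = 31, t[21] = 41.
The sequence repeats with period 21.
(308 - 0) mod 21 = 14, so t[308] = t[14] = 27.

27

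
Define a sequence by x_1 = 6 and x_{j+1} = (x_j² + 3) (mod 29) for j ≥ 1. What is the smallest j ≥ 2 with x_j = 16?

We have x_1 = 6, x_2 = 10, x_3 = 16, x_4 = 27, x_5 = 7, x_6 = 23, x_7 = 10.
Since x_7 = x_2 = 10, the sequence is eventually periodic: after a pre-period of length 1 it cycles with period 5.
The value 16 first appears (with j ≥ 2) at x_3.

3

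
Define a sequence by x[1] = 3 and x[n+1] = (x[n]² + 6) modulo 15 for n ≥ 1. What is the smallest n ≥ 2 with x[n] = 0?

2

Computing terms: x[1] = 3,  x[2] = 0,  x[3] = 6,  x[4] = 12,  x[5] = 0.
Since x[5] = x[2] = 0, the sequence is eventually periodic: after a pre-period of length 1 it cycles with period 3.
The value 0 first appears (with n ≥ 2) at x[2].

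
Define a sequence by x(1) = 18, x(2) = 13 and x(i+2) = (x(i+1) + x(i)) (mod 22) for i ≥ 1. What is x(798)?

x(1) = 18, x(2) = 13, x(3) = 9, x(4) = 0, x(5) = 9, x(6) = 9, x(7) = 18, x(8) = 5, x(9) = 1, x(10) = 6, x(11) = 7, x(12) = 13, x(13) = 20, x(14) = 11, x(15) = 9, x(16) = 20, x(17) = 7, x(18) = 5, x(19) = 12, x(20) = 17, x(21) = 7, x(22) = 2, x(23) = 9, x(24) = 11, x(25) = 20, x(26) = 9, x(27) = 7, x(28) = 16, x(29) = 1, x(30) = 17, x(31) = 18, x(32) = 13.
Since (x(31), x(32)) = (x(1), x(2)) = (18, 13) (two consecutive terms determine the rest), the sequence is periodic with period 30.
(798 - 1) mod 30 = 17, so x(798) = x(18) = 5.

5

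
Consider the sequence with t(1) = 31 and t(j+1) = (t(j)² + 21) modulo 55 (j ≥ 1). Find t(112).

41

Listing terms: t(1) = 31, t(2) = 47, t(3) = 30, t(4) = 41, t(5) = 52, t(6) = 30.
Since t(6) = t(3) = 30, the sequence is eventually periodic: after a pre-period of length 2 it cycles with period 3.
For j ≥ 3, t(j) depends only on (j - 3) mod 3. (112 - 3) mod 3 = 1, so t(112) = t(4) = 41.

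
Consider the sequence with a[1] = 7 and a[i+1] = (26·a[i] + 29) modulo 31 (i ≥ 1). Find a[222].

23

Listing terms: a[1] = 7, a[2] = 25, a[3] = 28, a[4] = 13, a[5] = 26, a[6] = 23, a[7] = 7.
The sequence repeats with period 6.
(222 - 1) mod 6 = 5, so a[222] = a[6] = 23.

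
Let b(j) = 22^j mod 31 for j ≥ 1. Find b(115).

26

b(1) = 22, b(2) = 19, b(3) = 15, b(4) = 20, b(5) = 6, b(6) = 8, b(7) = 21, b(8) = 28, b(9) = 27, b(10) = 5, b(11) = 17, b(12) = 2, b(13) = 13, b(14) = 7, b(15) = 30, b(16) = 9, b(17) = 12, b(18) = 16, b(19) = 11, b(20) = 25, b(21) = 23, b(22) = 10, b(23) = 3, b(24) = 4, b(25) = 26, b(26) = 14, b(27) = 29, b(28) = 18, b(29) = 24, b(30) = 1, b(31) = 22.
Since b(31) = b(1) = 22, the sequence is periodic with period 30.
So b(115) = b(1 + ((115-1) mod 30)) = b(25) = 26.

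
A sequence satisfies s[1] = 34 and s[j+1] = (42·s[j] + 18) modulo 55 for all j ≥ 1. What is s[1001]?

34

We have s[1] = 34,  s[2] = 16,  s[3] = 30,  s[4] = 13,  s[5] = 14,  s[6] = 1,  s[7] = 5,  s[8] = 8,  s[9] = 24,  s[10] = 36,  s[11] = 45,  s[12] = 38,  s[13] = 19,  s[14] = 46,  s[15] = 25,  s[16] = 23,  s[17] = 49,  s[18] = 41,  s[19] = 35,  s[20] = 3,  s[21] = 34.
The sequence repeats with period 20.
So s[1001] = s[1 + ((1001-1) mod 20)] = s[1] = 34.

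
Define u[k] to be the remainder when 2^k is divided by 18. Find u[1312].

u[1] = 2, u[2] = 4, u[3] = 8, u[4] = 16, u[5] = 14, u[6] = 10, u[7] = 2.
The sequence repeats with period 6.
So u[1312] = u[1 + ((1312-1) mod 6)] = u[4] = 16.

16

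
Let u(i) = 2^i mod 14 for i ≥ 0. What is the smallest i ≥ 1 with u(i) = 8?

3

Listing terms: u(0) = 1, u(1) = 2, u(2) = 4, u(3) = 8, u(4) = 2.
Since u(4) = u(1) = 2, the sequence is eventually periodic: after a pre-period of length 1 it cycles with period 3.
The value 8 first appears (with i ≥ 1) at u(3).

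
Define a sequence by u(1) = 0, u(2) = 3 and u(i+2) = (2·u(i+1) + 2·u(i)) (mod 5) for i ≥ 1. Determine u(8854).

1

Computing terms: u(1) = 0,  u(2) = 3,  u(3) = 1,  u(4) = 3,  u(5) = 3,  u(6) = 2,  u(7) = 0,  u(8) = 4,  u(9) = 3,  u(10) = 4,  u(11) = 4,  u(12) = 1,  u(13) = 0,  u(14) = 2,  u(15) = 4,  u(16) = 2,  u(17) = 2,  u(18) = 3,  u(19) = 0,  u(20) = 1,  u(21) = 2,  u(22) = 1,  u(23) = 1,  u(24) = 4,  u(25) = 0,  u(26) = 3.
Since (u(25), u(26)) = (u(1), u(2)) = (0, 3) (two consecutive terms determine the rest), the sequence is periodic with period 24.
(8854 - 1) mod 24 = 21, so u(8854) = u(22) = 1.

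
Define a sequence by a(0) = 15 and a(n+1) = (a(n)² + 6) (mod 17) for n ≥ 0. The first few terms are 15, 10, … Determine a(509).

We have a(0) = 15; a(1) = 10; a(2) = 4; a(3) = 5; a(4) = 14; a(5) = 15.
The sequence repeats with period 5.
So a(509) = a(0 + ((509-0) mod 5)) = a(4) = 14.

14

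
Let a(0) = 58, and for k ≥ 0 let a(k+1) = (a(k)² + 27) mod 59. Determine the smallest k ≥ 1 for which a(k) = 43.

Listing terms: a(0) = 58, a(1) = 28, a(2) = 44, a(3) = 16, a(4) = 47, a(5) = 53, a(6) = 4, a(7) = 43, a(8) = 47.
Since a(8) = a(4) = 47, the sequence is eventually periodic: after a pre-period of length 4 it cycles with period 4.
The value 43 first appears (with k ≥ 1) at a(7).

7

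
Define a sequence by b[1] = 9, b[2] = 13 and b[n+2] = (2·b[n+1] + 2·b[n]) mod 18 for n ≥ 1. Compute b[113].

10

We have b[1] = 9,  b[2] = 13,  b[3] = 8,  b[4] = 6,  b[5] = 10,  b[6] = 14,  b[7] = 12,  b[8] = 16,  b[9] = 2,  b[10] = 0,  b[11] = 4,  b[12] = 8,  b[13] = 6.
Since (b[12], b[13]) = (b[3], b[4]) = (8, 6) (two consecutive terms determine the rest), the sequence is eventually periodic: after a pre-period of length 2 it cycles with period 9.
For n ≥ 3, b[n] depends only on (n - 3) mod 9. (113 - 3) mod 9 = 2, so b[113] = b[5] = 10.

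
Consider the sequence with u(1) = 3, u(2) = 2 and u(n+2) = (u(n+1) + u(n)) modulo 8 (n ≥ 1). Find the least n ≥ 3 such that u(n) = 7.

4

We have u(1) = 3, u(2) = 2, u(3) = 5, u(4) = 7, u(5) = 4, u(6) = 3, u(7) = 7, u(8) = 2, u(9) = 1, u(10) = 3, u(11) = 4, u(12) = 7, u(13) = 3, u(14) = 2.
Since (u(13), u(14)) = (u(1), u(2)) = (3, 2) (two consecutive terms determine the rest), the sequence is periodic with period 12.
The value 7 first appears (with n ≥ 3) at u(4).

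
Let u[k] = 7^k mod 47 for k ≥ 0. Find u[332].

We have u[0] = 1,  u[1] = 7,  u[2] = 2,  u[3] = 14,  u[4] = 4,  u[5] = 28,  u[6] = 8,  u[7] = 9,  u[8] = 16,  u[9] = 18,  u[10] = 32,  u[11] = 36,  u[12] = 17,  u[13] = 25,  u[14] = 34,  u[15] = 3,  u[16] = 21,  u[17] = 6,  u[18] = 42,  u[19] = 12,  u[20] = 37,  u[21] = 24,  u[22] = 27,  u[23] = 1.
The sequence repeats with period 23.
(332 - 0) mod 23 = 10, so u[332] = u[10] = 32.

32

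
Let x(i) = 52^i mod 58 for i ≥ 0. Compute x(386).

52

Listing terms: x(0) = 1,  x(1) = 52,  x(2) = 36,  x(3) = 16,  x(4) = 20,  x(5) = 54,  x(6) = 24,  x(7) = 30,  x(8) = 52.
Since x(8) = x(1) = 52, the sequence is eventually periodic: after a pre-period of length 1 it cycles with period 7.
For i ≥ 1, x(i) depends only on (i - 1) mod 7. (386 - 1) mod 7 = 0, so x(386) = x(1) = 52.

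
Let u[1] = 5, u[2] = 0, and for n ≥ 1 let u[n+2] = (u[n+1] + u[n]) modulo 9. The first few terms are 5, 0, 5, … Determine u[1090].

6

Computing terms: u[1] = 5, u[2] = 0, u[3] = 5, u[4] = 5, u[5] = 1, u[6] = 6, u[7] = 7, u[8] = 4, u[9] = 2, u[10] = 6, u[11] = 8, u[12] = 5, u[13] = 4, u[14] = 0, u[15] = 4, u[16] = 4, u[17] = 8, u[18] = 3, u[19] = 2, u[20] = 5, u[21] = 7, u[22] = 3, u[23] = 1, u[24] = 4, u[25] = 5, u[26] = 0.
The sequence repeats with period 24.
(1090 - 1) mod 24 = 9, so u[1090] = u[10] = 6.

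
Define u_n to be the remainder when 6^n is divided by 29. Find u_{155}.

Listing terms: u_1 = 6; u_2 = 7; u_3 = 13; u_4 = 20; u_5 = 4; u_6 = 24; u_7 = 28; u_8 = 23; u_9 = 22; u_{10} = 16; u_{11} = 9; u_{12} = 25; u_{13} = 5; u_{14} = 1; u_{15} = 6.
The sequence repeats with period 14.
(155 - 1) mod 14 = 0, so u_{155} = u_1 = 6.

6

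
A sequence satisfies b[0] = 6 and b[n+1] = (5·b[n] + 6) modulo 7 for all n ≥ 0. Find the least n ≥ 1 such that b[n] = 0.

5

b[0] = 6, b[1] = 1, b[2] = 4, b[3] = 5, b[4] = 3, b[5] = 0, b[6] = 6.
The sequence repeats with period 6.
The value 0 first appears (with n ≥ 1) at b[5].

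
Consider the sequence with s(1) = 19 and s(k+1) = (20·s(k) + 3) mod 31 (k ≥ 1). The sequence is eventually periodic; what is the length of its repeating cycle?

15

We have s(1) = 19,  s(2) = 11,  s(3) = 6,  s(4) = 30,  s(5) = 14,  s(6) = 4,  s(7) = 21,  s(8) = 20,  s(9) = 0,  s(10) = 3,  s(11) = 1,  s(12) = 23,  s(13) = 29,  s(14) = 25,  s(15) = 7,  s(16) = 19.
Since s(16) = s(1) = 19, the sequence is periodic with period 15.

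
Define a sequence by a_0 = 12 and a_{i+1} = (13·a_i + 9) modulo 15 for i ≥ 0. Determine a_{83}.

Listing terms: a_0 = 12, a_1 = 0, a_2 = 9, a_3 = 6, a_4 = 12.
Since a_4 = a_0 = 12, the sequence is periodic with period 4.
(83 - 0) mod 4 = 3, so a_{83} = a_3 = 6.

6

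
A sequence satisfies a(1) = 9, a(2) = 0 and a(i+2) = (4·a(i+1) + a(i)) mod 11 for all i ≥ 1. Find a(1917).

6

Listing terms: a(1) = 9, a(2) = 0, a(3) = 9, a(4) = 3, a(5) = 10, a(6) = 10, a(7) = 6, a(8) = 1, a(9) = 10, a(10) = 8, a(11) = 9, a(12) = 0.
Since (a(11), a(12)) = (a(1), a(2)) = (9, 0) (two consecutive terms determine the rest), the sequence is periodic with period 10.
(1917 - 1) mod 10 = 6, so a(1917) = a(7) = 6.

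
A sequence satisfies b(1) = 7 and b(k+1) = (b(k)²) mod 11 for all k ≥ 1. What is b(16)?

We have b(1) = 7, b(2) = 5, b(3) = 3, b(4) = 9, b(5) = 4, b(6) = 5.
Since b(6) = b(2) = 5, the sequence is eventually periodic: after a pre-period of length 1 it cycles with period 4.
For k ≥ 2, b(k) depends only on (k - 2) mod 4. (16 - 2) mod 4 = 2, so b(16) = b(4) = 9.

9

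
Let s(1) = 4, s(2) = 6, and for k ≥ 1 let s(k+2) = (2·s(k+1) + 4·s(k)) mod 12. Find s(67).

Listing terms: s(1) = 4,  s(2) = 6,  s(3) = 4,  s(4) = 8,  s(5) = 8,  s(6) = 0,  s(7) = 8,  s(8) = 4,  s(9) = 4,  s(10) = 0,  s(11) = 4,  s(12) = 8.
Since (s(11), s(12)) = (s(3), s(4)) = (4, 8) (two consecutive terms determine the rest), the sequence is eventually periodic: after a pre-period of length 2 it cycles with period 8.
For k ≥ 3, s(k) depends only on (k - 3) mod 8. (67 - 3) mod 8 = 0, so s(67) = s(3) = 4.

4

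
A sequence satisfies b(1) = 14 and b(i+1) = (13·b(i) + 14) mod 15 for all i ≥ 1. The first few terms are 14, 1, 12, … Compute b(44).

b(1) = 14; b(2) = 1; b(3) = 12; b(4) = 5; b(5) = 4; b(6) = 6; b(7) = 2; b(8) = 10; b(9) = 9; b(10) = 11; b(11) = 7; b(12) = 0; b(13) = 14.
The sequence repeats with period 12.
(44 - 1) mod 12 = 7, so b(44) = b(8) = 10.

10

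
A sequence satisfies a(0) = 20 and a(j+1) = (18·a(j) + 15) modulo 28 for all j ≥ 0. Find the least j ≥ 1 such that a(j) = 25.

4

We have a(0) = 20; a(1) = 11; a(2) = 17; a(3) = 13; a(4) = 25; a(5) = 17.
Since a(5) = a(2) = 17, the sequence is eventually periodic: after a pre-period of length 2 it cycles with period 3.
The value 25 first appears (with j ≥ 1) at a(4).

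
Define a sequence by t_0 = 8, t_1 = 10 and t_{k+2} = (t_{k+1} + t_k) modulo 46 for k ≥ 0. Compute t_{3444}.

10

t_0 = 8,  t_1 = 10,  t_2 = 18,  t_3 = 28,  t_4 = 0,  t_5 = 28,  t_6 = 28,  t_7 = 10,  t_8 = 38,  t_9 = 2,  t_{10} = 40,  t_{11} = 42,  t_{12} = 36,  t_{13} = 32,  t_{14} = 22,  t_{15} = 8,  t_{16} = 30,  t_{17} = 38,  t_{18} = 22,  t_{19} = 14,  t_{20} = 36,  t_{21} = 4,  t_{22} = 40,  t_{23} = 44,  t_{24} = 38,  t_{25} = 36,  t_{26} = 28,  t_{27} = 18,  t_{28} = 0,  t_{29} = 18,  t_{30} = 18,  t_{31} = 36,  t_{32} = 8,  t_{33} = 44,  t_{34} = 6,  t_{35} = 4,  t_{36} = 10,  t_{37} = 14,  t_{38} = 24,  t_{39} = 38,  t_{40} = 16,  t_{41} = 8,  t_{42} = 24,  t_{43} = 32,  t_{44} = 10,  t_{45} = 42,  t_{46} = 6,  t_{47} = 2,  t_{48} = 8,  t_{49} = 10.
The sequence repeats with period 48.
(3444 - 0) mod 48 = 36, so t_{3444} = t_{36} = 10.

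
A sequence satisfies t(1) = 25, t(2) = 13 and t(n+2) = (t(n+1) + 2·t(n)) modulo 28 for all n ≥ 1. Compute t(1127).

19

We have t(1) = 25, t(2) = 13, t(3) = 7, t(4) = 5, t(5) = 19, t(6) = 1, t(7) = 11, t(8) = 13, t(9) = 7.
Since (t(8), t(9)) = (t(2), t(3)) = (13, 7) (two consecutive terms determine the rest), the sequence is eventually periodic: after a pre-period of length 1 it cycles with period 6.
For n ≥ 2, t(n) depends only on (n - 2) mod 6. (1127 - 2) mod 6 = 3, so t(1127) = t(5) = 19.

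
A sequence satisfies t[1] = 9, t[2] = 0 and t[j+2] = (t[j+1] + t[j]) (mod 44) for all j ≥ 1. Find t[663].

Computing terms: t[1] = 9,  t[2] = 0,  t[3] = 9,  t[4] = 9,  t[5] = 18,  t[6] = 27,  t[7] = 1,  t[8] = 28,  t[9] = 29,  t[10] = 13,  t[11] = 42,  t[12] = 11,  t[13] = 9,  t[14] = 20,  t[15] = 29,  t[16] = 5,  t[17] = 34,  t[18] = 39,  t[19] = 29,  t[20] = 24,  t[21] = 9,  t[22] = 33,  t[23] = 42,  t[24] = 31,  t[25] = 29,  t[26] = 16,  t[27] = 1,  t[28] = 17,  t[29] = 18,  t[30] = 35,  t[31] = 9,  t[32] = 0.
Since (t[31], t[32]) = (t[1], t[2]) = (9, 0) (two consecutive terms determine the rest), the sequence is periodic with period 30.
(663 - 1) mod 30 = 2, so t[663] = t[3] = 9.

9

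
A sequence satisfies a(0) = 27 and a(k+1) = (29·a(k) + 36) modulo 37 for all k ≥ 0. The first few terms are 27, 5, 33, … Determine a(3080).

12

a(0) = 27, a(1) = 5, a(2) = 33, a(3) = 31, a(4) = 10, a(5) = 30, a(6) = 18, a(7) = 3, a(8) = 12, a(9) = 14, a(10) = 35, a(11) = 15, a(12) = 27.
The sequence repeats with period 12.
(3080 - 0) mod 12 = 8, so a(3080) = a(8) = 12.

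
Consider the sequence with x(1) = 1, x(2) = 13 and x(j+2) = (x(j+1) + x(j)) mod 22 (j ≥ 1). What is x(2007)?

Listing terms: x(1) = 1; x(2) = 13; x(3) = 14; x(4) = 5; x(5) = 19; x(6) = 2; x(7) = 21; x(8) = 1; x(9) = 0; x(10) = 1; x(11) = 1; x(12) = 2; x(13) = 3; x(14) = 5; x(15) = 8; x(16) = 13; x(17) = 21; x(18) = 12; x(19) = 11; x(20) = 1; x(21) = 12; x(22) = 13; x(23) = 3; x(24) = 16; x(25) = 19; x(26) = 13; x(27) = 10; x(28) = 1; x(29) = 11; x(30) = 12; x(31) = 1; x(32) = 13.
Since (x(31), x(32)) = (x(1), x(2)) = (1, 13) (two consecutive terms determine the rest), the sequence is periodic with period 30.
So x(2007) = x(1 + ((2007-1) mod 30)) = x(27) = 10.

10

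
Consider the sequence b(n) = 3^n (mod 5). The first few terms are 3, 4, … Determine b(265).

3

Computing terms: b(1) = 3, b(2) = 4, b(3) = 2, b(4) = 1, b(5) = 3.
The sequence repeats with period 4.
So b(265) = b(1 + ((265-1) mod 4)) = b(1) = 3.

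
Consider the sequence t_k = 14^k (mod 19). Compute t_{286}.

t_1 = 14; t_2 = 6; t_3 = 8; t_4 = 17; t_5 = 10; t_6 = 7; t_7 = 3; t_8 = 4; t_9 = 18; t_{10} = 5; t_{11} = 13; t_{12} = 11; t_{13} = 2; t_{14} = 9; t_{15} = 12; t_{16} = 16; t_{17} = 15; t_{18} = 1; t_{19} = 14.
The sequence repeats with period 18.
(286 - 1) mod 18 = 15, so t_{286} = t_{16} = 16.

16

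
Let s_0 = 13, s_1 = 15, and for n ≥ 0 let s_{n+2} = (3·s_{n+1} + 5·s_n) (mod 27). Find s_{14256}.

Listing terms: s_0 = 13,  s_1 = 15,  s_2 = 2,  s_3 = 0,  s_4 = 10,  s_5 = 3,  s_6 = 5,  s_7 = 3,  s_8 = 7,  s_9 = 9,  s_{10} = 8,  s_{11} = 15,  s_{12} = 4,  s_{13} = 6,  s_{14} = 11,  s_{15} = 9,  s_{16} = 1,  s_{17} = 21,  s_{18} = 14,  s_{19} = 12,  s_{20} = 25,  s_{21} = 0,  s_{22} = 17,  s_{23} = 24,  s_{24} = 22,  s_{25} = 24,  s_{26} = 20,  s_{27} = 18,  s_{28} = 19,  s_{29} = 12,  s_{30} = 23,  s_{31} = 21,  s_{32} = 16,  s_{33} = 18,  s_{34} = 26,  s_{35} = 6,  s_{36} = 13,  s_{37} = 15.
The sequence repeats with period 36.
So s_{14256} = s_{0 + ((14256-0) mod 36)} = s_0 = 13.

13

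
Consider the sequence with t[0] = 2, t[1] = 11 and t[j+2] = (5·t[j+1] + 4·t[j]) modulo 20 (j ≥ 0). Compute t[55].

19

Listing terms: t[0] = 2; t[1] = 11; t[2] = 3; t[3] = 19; t[4] = 7; t[5] = 11; t[6] = 3.
Since (t[5], t[6]) = (t[1], t[2]) = (11, 3) (two consecutive terms determine the rest), the sequence is eventually periodic: after a pre-period of length 1 it cycles with period 4.
For j ≥ 1, t[j] depends only on (j - 1) mod 4. (55 - 1) mod 4 = 2, so t[55] = t[3] = 19.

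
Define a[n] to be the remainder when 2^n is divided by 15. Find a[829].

We have a[0] = 1; a[1] = 2; a[2] = 4; a[3] = 8; a[4] = 1.
The sequence repeats with period 4.
So a[829] = a[0 + ((829-0) mod 4)] = a[1] = 2.

2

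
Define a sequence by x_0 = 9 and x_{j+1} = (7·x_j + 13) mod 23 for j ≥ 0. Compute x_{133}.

7

We have x_0 = 9; x_1 = 7; x_2 = 16; x_3 = 10; x_4 = 14; x_5 = 19; x_6 = 8; x_7 = 0; x_8 = 13; x_9 = 12; x_{10} = 5; x_{11} = 2; x_{12} = 4; x_{13} = 18; x_{14} = 1; x_{15} = 20; x_{16} = 15; x_{17} = 3; x_{18} = 11; x_{19} = 21; x_{20} = 22; x_{21} = 6; x_{22} = 9.
The sequence repeats with period 22.
(133 - 0) mod 22 = 1, so x_{133} = x_1 = 7.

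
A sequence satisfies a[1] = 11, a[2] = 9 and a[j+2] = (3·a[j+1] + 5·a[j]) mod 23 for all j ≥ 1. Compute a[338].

Computing terms: a[1] = 11; a[2] = 9; a[3] = 13; a[4] = 15; a[5] = 18; a[6] = 14; a[7] = 17; a[8] = 6; a[9] = 11; a[10] = 17; a[11] = 14; a[12] = 12; a[13] = 14; a[14] = 10; a[15] = 8; a[16] = 5; a[17] = 9; a[18] = 6; a[19] = 17; a[20] = 12; a[21] = 6; a[22] = 9; a[23] = 11; a[24] = 9.
Since (a[23], a[24]) = (a[1], a[2]) = (11, 9) (two consecutive terms determine the rest), the sequence is periodic with period 22.
So a[338] = a[1 + ((338-1) mod 22)] = a[8] = 6.

6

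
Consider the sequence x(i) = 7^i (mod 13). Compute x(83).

Computing terms: x(1) = 7, x(2) = 10, x(3) = 5, x(4) = 9, x(5) = 11, x(6) = 12, x(7) = 6, x(8) = 3, x(9) = 8, x(10) = 4, x(11) = 2, x(12) = 1, x(13) = 7.
The sequence repeats with period 12.
(83 - 1) mod 12 = 10, so x(83) = x(11) = 2.

2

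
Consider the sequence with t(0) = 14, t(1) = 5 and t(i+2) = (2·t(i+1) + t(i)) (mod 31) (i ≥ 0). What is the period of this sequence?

30

t(0) = 14; t(1) = 5; t(2) = 24; t(3) = 22; t(4) = 6; t(5) = 3; t(6) = 12; t(7) = 27; t(8) = 4; t(9) = 4; t(10) = 12; t(11) = 28; t(12) = 6; t(13) = 9; t(14) = 24; t(15) = 26; t(16) = 14; t(17) = 23; t(18) = 29; t(19) = 19; t(20) = 5; t(21) = 29; t(22) = 1; t(23) = 0; t(24) = 1; t(25) = 2; t(26) = 5; t(27) = 12; t(28) = 29; t(29) = 8; t(30) = 14; t(31) = 5.
The sequence repeats with period 30.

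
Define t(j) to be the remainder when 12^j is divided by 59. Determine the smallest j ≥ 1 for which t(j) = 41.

17

Listing terms: t(0) = 1, t(1) = 12, t(2) = 26, t(3) = 17, t(4) = 27, t(5) = 29, t(6) = 53, t(7) = 46, t(8) = 21, t(9) = 16, t(10) = 15, t(11) = 3, t(12) = 36, t(13) = 19, t(14) = 51, t(15) = 22, t(16) = 28, t(17) = 41, t(18) = 20, t(19) = 4, t(20) = 48, t(21) = 45, t(22) = 9, t(23) = 49, t(24) = 57, t(25) = 35, t(26) = 7, t(27) = 25, t(28) = 5, t(29) = 1.
The sequence repeats with period 29.
The value 41 first appears (with j ≥ 1) at t(17).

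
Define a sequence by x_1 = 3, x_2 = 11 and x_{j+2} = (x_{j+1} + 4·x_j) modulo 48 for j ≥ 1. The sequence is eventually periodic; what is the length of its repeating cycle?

x_1 = 3; x_2 = 11; x_3 = 23; x_4 = 19; x_5 = 15; x_6 = 43; x_7 = 7; x_8 = 35; x_9 = 15; x_{10} = 11; x_{11} = 23.
Since (x_{10}, x_{11}) = (x_2, x_3) = (11, 23) (two consecutive terms determine the rest), the sequence is eventually periodic: after a pre-period of length 1 it cycles with period 8.

8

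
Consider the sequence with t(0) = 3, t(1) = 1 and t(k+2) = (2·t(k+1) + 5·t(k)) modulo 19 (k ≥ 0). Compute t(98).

16

t(0) = 3; t(1) = 1; t(2) = 17; t(3) = 1; t(4) = 11; t(5) = 8; t(6) = 14; t(7) = 11; t(8) = 16; t(9) = 11; t(10) = 7; t(11) = 12; t(12) = 2; t(13) = 7; t(14) = 5; t(15) = 7; t(16) = 1; t(17) = 18; t(18) = 3; t(19) = 1.
Since (t(18), t(19)) = (t(0), t(1)) = (3, 1) (two consecutive terms determine the rest), the sequence is periodic with period 18.
So t(98) = t(0 + ((98-0) mod 18)) = t(8) = 16.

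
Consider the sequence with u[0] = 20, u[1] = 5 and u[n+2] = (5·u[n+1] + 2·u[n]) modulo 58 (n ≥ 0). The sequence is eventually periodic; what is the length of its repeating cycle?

28

u[0] = 20,  u[1] = 5,  u[2] = 7,  u[3] = 45,  u[4] = 7,  u[5] = 9,  u[6] = 1,  u[7] = 23,  u[8] = 1,  u[9] = 51,  u[10] = 25,  u[11] = 53,  u[12] = 25,  u[13] = 57,  u[14] = 45,  u[15] = 49,  u[16] = 45,  u[17] = 33,  u[18] = 23,  u[19] = 7,  u[20] = 23,  u[21] = 13,  u[22] = 53,  u[23] = 1,  u[24] = 53,  u[25] = 35,  u[26] = 49,  u[27] = 25,  u[28] = 49,  u[29] = 5,  u[30] = 7.
Since (u[29], u[30]) = (u[1], u[2]) = (5, 7) (two consecutive terms determine the rest), the sequence is eventually periodic: after a pre-period of length 1 it cycles with period 28.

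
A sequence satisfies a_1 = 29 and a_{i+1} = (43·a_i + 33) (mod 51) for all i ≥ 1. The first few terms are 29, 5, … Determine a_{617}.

29

Computing terms: a_1 = 29; a_2 = 5; a_3 = 44; a_4 = 38; a_5 = 35; a_6 = 8; a_7 = 20; a_8 = 26; a_9 = 29.
The sequence repeats with period 8.
So a_{617} = a_{1 + ((617-1) mod 8)} = a_1 = 29.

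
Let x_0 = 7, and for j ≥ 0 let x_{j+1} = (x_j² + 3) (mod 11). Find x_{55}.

8

Computing terms: x_0 = 7, x_1 = 8, x_2 = 1, x_3 = 4, x_4 = 8.
Since x_4 = x_1 = 8, the sequence is eventually periodic: after a pre-period of length 1 it cycles with period 3.
For j ≥ 1, x_j depends only on (j - 1) mod 3. (55 - 1) mod 3 = 0, so x_{55} = x_1 = 8.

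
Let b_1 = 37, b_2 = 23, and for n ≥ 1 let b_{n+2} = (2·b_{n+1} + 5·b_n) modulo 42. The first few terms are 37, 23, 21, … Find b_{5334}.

27

We have b_1 = 37; b_2 = 23; b_3 = 21; b_4 = 31; b_5 = 41; b_6 = 27; b_7 = 7; b_8 = 23; b_9 = 39; b_{10} = 25; b_{11} = 35; b_{12} = 27; b_{13} = 19; b_{14} = 5; b_{15} = 21; b_{16} = 25; b_{17} = 29; b_{18} = 15; b_{19} = 7; b_{20} = 5; b_{21} = 3; b_{22} = 31; b_{23} = 35; b_{24} = 15; b_{25} = 37; b_{26} = 23.
Since (b_{25}, b_{26}) = (b_1, b_2) = (37, 23) (two consecutive terms determine the rest), the sequence is periodic with period 24.
(5334 - 1) mod 24 = 5, so b_{5334} = b_6 = 27.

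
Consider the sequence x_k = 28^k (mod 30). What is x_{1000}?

16

We have x_1 = 28,  x_2 = 4,  x_3 = 22,  x_4 = 16,  x_5 = 28.
The sequence repeats with period 4.
So x_{1000} = x_{1 + ((1000-1) mod 4)} = x_4 = 16.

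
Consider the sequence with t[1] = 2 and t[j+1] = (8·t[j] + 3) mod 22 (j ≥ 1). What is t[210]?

15

Computing terms: t[1] = 2,  t[2] = 19,  t[3] = 1,  t[4] = 11,  t[5] = 3,  t[6] = 5,  t[7] = 21,  t[8] = 17,  t[9] = 7,  t[10] = 15,  t[11] = 13,  t[12] = 19.
Since t[12] = t[2] = 19, the sequence is eventually periodic: after a pre-period of length 1 it cycles with period 10.
For j ≥ 2, t[j] depends only on (j - 2) mod 10. (210 - 2) mod 10 = 8, so t[210] = t[10] = 15.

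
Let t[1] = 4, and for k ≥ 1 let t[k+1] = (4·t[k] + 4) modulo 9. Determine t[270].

t[1] = 4, t[2] = 2, t[3] = 3, t[4] = 7, t[5] = 5, t[6] = 6, t[7] = 1, t[8] = 8, t[9] = 0, t[10] = 4.
Since t[10] = t[1] = 4, the sequence is periodic with period 9.
(270 - 1) mod 9 = 8, so t[270] = t[9] = 0.

0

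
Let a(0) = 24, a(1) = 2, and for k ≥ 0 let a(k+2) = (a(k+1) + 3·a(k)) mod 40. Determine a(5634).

32

a(0) = 24,  a(1) = 2,  a(2) = 34,  a(3) = 0,  a(4) = 22,  a(5) = 22,  a(6) = 8,  a(7) = 34,  a(8) = 18,  a(9) = 0,  a(10) = 14,  a(11) = 14,  a(12) = 16,  a(13) = 18,  a(14) = 26,  a(15) = 0,  a(16) = 38,  a(17) = 38,  a(18) = 32,  a(19) = 26,  a(20) = 2,  a(21) = 0,  a(22) = 6,  a(23) = 6,  a(24) = 24,  a(25) = 2.
Since (a(24), a(25)) = (a(0), a(1)) = (24, 2) (two consecutive terms determine the rest), the sequence is periodic with period 24.
(5634 - 0) mod 24 = 18, so a(5634) = a(18) = 32.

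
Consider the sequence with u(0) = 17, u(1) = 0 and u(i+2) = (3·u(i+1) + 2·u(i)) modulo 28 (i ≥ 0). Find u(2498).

6

u(0) = 17; u(1) = 0; u(2) = 6; u(3) = 18; u(4) = 10; u(5) = 10; u(6) = 22; u(7) = 2; u(8) = 22; u(9) = 14; u(10) = 2; u(11) = 6; u(12) = 22; u(13) = 22; u(14) = 26; u(15) = 10; u(16) = 26; u(17) = 14; u(18) = 10; u(19) = 2; u(20) = 26; u(21) = 26; u(22) = 18; u(23) = 22; u(24) = 18; u(25) = 14; u(26) = 22; u(27) = 10; u(28) = 18; u(29) = 18; u(30) = 6; u(31) = 26; u(32) = 6; u(33) = 14; u(34) = 26; u(35) = 22; u(36) = 6; u(37) = 6; u(38) = 2; u(39) = 18; u(40) = 2; u(41) = 14; u(42) = 18; u(43) = 26; u(44) = 2; u(45) = 2; u(46) = 10; u(47) = 6; u(48) = 10; u(49) = 14; u(50) = 6; u(51) = 18.
Since (u(50), u(51)) = (u(2), u(3)) = (6, 18) (two consecutive terms determine the rest), the sequence is eventually periodic: after a pre-period of length 2 it cycles with period 48.
For i ≥ 2, u(i) depends only on (i - 2) mod 48. (2498 - 2) mod 48 = 0, so u(2498) = u(2) = 6.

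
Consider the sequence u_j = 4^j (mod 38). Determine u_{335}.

Listing terms: u_1 = 4, u_2 = 16, u_3 = 26, u_4 = 28, u_5 = 36, u_6 = 30, u_7 = 6, u_8 = 24, u_9 = 20, u_{10} = 4.
Since u_{10} = u_1 = 4, the sequence is periodic with period 9.
So u_{335} = u_{1 + ((335-1) mod 9)} = u_2 = 16.

16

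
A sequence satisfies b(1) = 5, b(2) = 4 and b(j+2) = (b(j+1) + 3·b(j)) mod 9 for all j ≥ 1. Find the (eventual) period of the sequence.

Computing terms: b(1) = 5,  b(2) = 4,  b(3) = 1,  b(4) = 4,  b(5) = 7,  b(6) = 1,  b(7) = 4.
Since (b(6), b(7)) = (b(3), b(4)) = (1, 4) (two consecutive terms determine the rest), the sequence is eventually periodic: after a pre-period of length 2 it cycles with period 3.

3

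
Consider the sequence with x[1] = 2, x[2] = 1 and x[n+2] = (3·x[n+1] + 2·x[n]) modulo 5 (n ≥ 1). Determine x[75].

2

Computing terms: x[1] = 2; x[2] = 1; x[3] = 2; x[4] = 3; x[5] = 3; x[6] = 0; x[7] = 1; x[8] = 3; x[9] = 1; x[10] = 4; x[11] = 4; x[12] = 0; x[13] = 3; x[14] = 4; x[15] = 3; x[16] = 2; x[17] = 2; x[18] = 0; x[19] = 4; x[20] = 2; x[21] = 4; x[22] = 1; x[23] = 1; x[24] = 0; x[25] = 2; x[26] = 1.
The sequence repeats with period 24.
(75 - 1) mod 24 = 2, so x[75] = x[3] = 2.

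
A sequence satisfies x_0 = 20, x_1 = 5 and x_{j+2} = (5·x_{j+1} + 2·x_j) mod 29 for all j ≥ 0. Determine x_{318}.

25

Listing terms: x_0 = 20; x_1 = 5; x_2 = 7; x_3 = 16; x_4 = 7; x_5 = 9; x_6 = 1; x_7 = 23; x_8 = 1; x_9 = 22; x_{10} = 25; x_{11} = 24; x_{12} = 25; x_{13} = 28; x_{14} = 16; x_{15} = 20; x_{16} = 16; x_{17} = 4; x_{18} = 23; x_{19} = 7; x_{20} = 23; x_{21} = 13; x_{22} = 24; x_{23} = 1; x_{24} = 24; x_{25} = 6; x_{26} = 20; x_{27} = 25; x_{28} = 20; x_{29} = 5.
The sequence repeats with period 28.
So x_{318} = x_{0 + ((318-0) mod 28)} = x_{10} = 25.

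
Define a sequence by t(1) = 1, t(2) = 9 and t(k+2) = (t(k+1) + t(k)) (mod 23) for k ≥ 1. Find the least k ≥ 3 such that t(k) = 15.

Computing terms: t(1) = 1; t(2) = 9; t(3) = 10; t(4) = 19; t(5) = 6; t(6) = 2; t(7) = 8; t(8) = 10; t(9) = 18; t(10) = 5; t(11) = 0; t(12) = 5; t(13) = 5; t(14) = 10; t(15) = 15; t(16) = 2; t(17) = 17; t(18) = 19; t(19) = 13; t(20) = 9; t(21) = 22; t(22) = 8; t(23) = 7; t(24) = 15; t(25) = 22; t(26) = 14; t(27) = 13; t(28) = 4; t(29) = 17; t(30) = 21; t(31) = 15; t(32) = 13; t(33) = 5; t(34) = 18; t(35) = 0; t(36) = 18; t(37) = 18; t(38) = 13; t(39) = 8; t(40) = 21; t(41) = 6; t(42) = 4; t(43) = 10; t(44) = 14; t(45) = 1; t(46) = 15; t(47) = 16; t(48) = 8; t(49) = 1; t(50) = 9.
Since (t(49), t(50)) = (t(1), t(2)) = (1, 9) (two consecutive terms determine the rest), the sequence is periodic with period 48.
The value 15 first appears (with k ≥ 3) at t(15).

15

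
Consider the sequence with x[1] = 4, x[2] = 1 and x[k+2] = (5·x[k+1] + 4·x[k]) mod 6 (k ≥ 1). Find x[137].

1

We have x[1] = 4, x[2] = 1, x[3] = 3, x[4] = 1, x[5] = 5, x[6] = 5, x[7] = 3, x[8] = 5, x[9] = 1, x[10] = 1, x[11] = 3.
Since (x[10], x[11]) = (x[2], x[3]) = (1, 3) (two consecutive terms determine the rest), the sequence is eventually periodic: after a pre-period of length 1 it cycles with period 8.
For k ≥ 2, x[k] depends only on (k - 2) mod 8. (137 - 2) mod 8 = 7, so x[137] = x[9] = 1.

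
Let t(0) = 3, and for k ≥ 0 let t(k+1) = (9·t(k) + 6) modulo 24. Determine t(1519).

Listing terms: t(0) = 3,  t(1) = 9,  t(2) = 15,  t(3) = 21,  t(4) = 3.
The sequence repeats with period 4.
(1519 - 0) mod 4 = 3, so t(1519) = t(3) = 21.

21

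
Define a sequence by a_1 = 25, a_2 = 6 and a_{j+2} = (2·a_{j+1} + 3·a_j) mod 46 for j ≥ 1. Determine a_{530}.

Computing terms: a_1 = 25, a_2 = 6, a_3 = 41, a_4 = 8, a_5 = 1, a_6 = 26, a_7 = 9, a_8 = 4, a_9 = 35, a_{10} = 36, a_{11} = 39, a_{12} = 2, a_{13} = 29, a_{14} = 18, a_{15} = 31, a_{16} = 24, a_{17} = 3, a_{18} = 32, a_{19} = 27, a_{20} = 12, a_{21} = 13, a_{22} = 16, a_{23} = 25, a_{24} = 6.
Since (a_{23}, a_{24}) = (a_1, a_2) = (25, 6) (two consecutive terms determine the rest), the sequence is periodic with period 22.
(530 - 1) mod 22 = 1, so a_{530} = a_2 = 6.

6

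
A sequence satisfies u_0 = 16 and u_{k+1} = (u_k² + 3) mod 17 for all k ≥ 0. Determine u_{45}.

4

u_0 = 16,  u_1 = 4,  u_2 = 2,  u_3 = 7,  u_4 = 1,  u_5 = 4.
Since u_5 = u_1 = 4, the sequence is eventually periodic: after a pre-period of length 1 it cycles with period 4.
For k ≥ 1, u_k depends only on (k - 1) mod 4. (45 - 1) mod 4 = 0, so u_{45} = u_1 = 4.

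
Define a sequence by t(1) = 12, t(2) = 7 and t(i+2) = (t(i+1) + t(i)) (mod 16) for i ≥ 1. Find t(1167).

11

Listing terms: t(1) = 12, t(2) = 7, t(3) = 3, t(4) = 10, t(5) = 13, t(6) = 7, t(7) = 4, t(8) = 11, t(9) = 15, t(10) = 10, t(11) = 9, t(12) = 3, t(13) = 12, t(14) = 15, t(15) = 11, t(16) = 10, t(17) = 5, t(18) = 15, t(19) = 4, t(20) = 3, t(21) = 7, t(22) = 10, t(23) = 1, t(24) = 11, t(25) = 12, t(26) = 7.
The sequence repeats with period 24.
So t(1167) = t(1 + ((1167-1) mod 24)) = t(15) = 11.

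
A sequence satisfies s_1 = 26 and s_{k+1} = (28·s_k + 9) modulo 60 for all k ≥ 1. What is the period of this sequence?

4

We have s_1 = 26,  s_2 = 17,  s_3 = 5,  s_4 = 29,  s_5 = 41,  s_6 = 17.
Since s_6 = s_2 = 17, the sequence is eventually periodic: after a pre-period of length 1 it cycles with period 4.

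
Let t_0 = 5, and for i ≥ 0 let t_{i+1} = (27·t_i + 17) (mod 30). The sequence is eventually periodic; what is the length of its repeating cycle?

We have t_0 = 5,  t_1 = 2,  t_2 = 11,  t_3 = 14,  t_4 = 5.
Since t_4 = t_0 = 5, the sequence is periodic with period 4.

4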